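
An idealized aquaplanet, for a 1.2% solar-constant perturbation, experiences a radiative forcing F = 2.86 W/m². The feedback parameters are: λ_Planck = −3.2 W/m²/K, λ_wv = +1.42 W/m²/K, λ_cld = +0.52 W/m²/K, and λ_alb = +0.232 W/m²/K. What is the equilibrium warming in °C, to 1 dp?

2.8 °C

Net feedback parameter λ = (−3.2) + (+1.42) + (+0.52) + (+0.232) = -1.028 W/m²/K.
ΔT = −F/λ = −2.86/(-1.028) = 2.8 °C.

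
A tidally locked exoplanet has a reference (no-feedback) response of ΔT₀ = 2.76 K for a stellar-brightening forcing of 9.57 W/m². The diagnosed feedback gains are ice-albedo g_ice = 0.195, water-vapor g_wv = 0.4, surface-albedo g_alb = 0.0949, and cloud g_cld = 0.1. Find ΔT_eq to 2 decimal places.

Total gain g = 0.195 + 0.4 + 0.0949 + 0.1 = 0.7899.
Amplification A = 1/(1 − 0.7899) = 4.76.
ΔT = 2.76 × 4.76 = 13.14 K.

13.14 K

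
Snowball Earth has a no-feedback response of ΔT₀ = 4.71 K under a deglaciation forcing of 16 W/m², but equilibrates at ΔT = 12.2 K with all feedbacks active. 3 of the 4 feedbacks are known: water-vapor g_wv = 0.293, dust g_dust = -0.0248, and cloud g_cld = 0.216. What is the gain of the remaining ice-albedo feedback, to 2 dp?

Amplification A = ΔT/ΔT₀ = 12.2/4.71 = 2.59.
Total gain g = 1 − 1/A = 1 − 1/2.59 = 0.6139.
Known gains sum to 0.293 − 0.0248 + 0.216 = 0.4842.
g_ice = 0.6139 − 0.4842 = 0.13.

0.13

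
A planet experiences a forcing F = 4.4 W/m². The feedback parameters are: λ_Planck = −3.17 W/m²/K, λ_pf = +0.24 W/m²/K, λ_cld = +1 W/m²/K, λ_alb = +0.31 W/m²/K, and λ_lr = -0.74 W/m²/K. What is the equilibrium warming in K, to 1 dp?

1.9 K

Net feedback parameter λ = (−3.17) + (+0.24) + (+1) + (+0.31) + (-0.74) = -2.36 W/m²/K.
ΔT = −F/λ = −4.4/(-2.36) = 1.9 K.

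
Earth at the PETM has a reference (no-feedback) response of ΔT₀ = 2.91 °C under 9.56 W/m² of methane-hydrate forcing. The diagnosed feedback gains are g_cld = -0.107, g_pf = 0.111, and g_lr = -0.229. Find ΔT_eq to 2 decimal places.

2.38 °C

Total gain g = -0.107 + 0.111 − 0.229 = -0.225.
Amplification A = 1/(1 + 0.225) = 0.8163.
ΔT = 2.91 × 0.8163 = 2.38 °C.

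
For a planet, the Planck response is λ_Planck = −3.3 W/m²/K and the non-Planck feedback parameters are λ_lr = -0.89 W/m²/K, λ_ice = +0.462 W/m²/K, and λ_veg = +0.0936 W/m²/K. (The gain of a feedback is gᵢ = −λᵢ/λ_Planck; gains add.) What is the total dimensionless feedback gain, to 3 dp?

-0.101

Convert to gains: g_lr = -0.89/3.3 = -0.2697; g_ice = 0.462/3.3 = 0.14; g_veg = 0.0936/3.3 = 0.02836.
Total gain g = -0.10134.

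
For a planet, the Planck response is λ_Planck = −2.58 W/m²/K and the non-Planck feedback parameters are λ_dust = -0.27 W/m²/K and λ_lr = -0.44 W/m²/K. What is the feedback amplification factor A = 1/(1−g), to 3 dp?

0.784

Convert to gains: g_dust = -0.27/2.58 = -0.1047; g_lr = -0.44/2.58 = -0.1705.
Total gain g = -0.2752.
A = 1/(1 + 0.2752) = 0.784.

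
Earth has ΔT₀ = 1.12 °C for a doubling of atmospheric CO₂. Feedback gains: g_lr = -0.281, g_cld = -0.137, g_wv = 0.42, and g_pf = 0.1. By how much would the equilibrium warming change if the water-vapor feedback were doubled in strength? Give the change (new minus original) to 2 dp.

Original: g = 0.102, ΔT = 1.12/(1−0.102) = 1.2472 °C.
With doubled water-vapor: g' = 0.522, ΔT' = 1.12/(1−0.522) = 2.3431 °C.
Change = 2.3431 − 1.2472 = 1.10 °C.

1.10 °C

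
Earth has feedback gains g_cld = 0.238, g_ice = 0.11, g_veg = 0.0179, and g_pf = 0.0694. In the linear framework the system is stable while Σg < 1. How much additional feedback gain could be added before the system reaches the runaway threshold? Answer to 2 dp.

0.56

Current total gain = 0.238 + 0.11 + 0.0179 + 0.0694 = 0.4353.
Margin to runaway = 1 − 0.4353 = 0.56.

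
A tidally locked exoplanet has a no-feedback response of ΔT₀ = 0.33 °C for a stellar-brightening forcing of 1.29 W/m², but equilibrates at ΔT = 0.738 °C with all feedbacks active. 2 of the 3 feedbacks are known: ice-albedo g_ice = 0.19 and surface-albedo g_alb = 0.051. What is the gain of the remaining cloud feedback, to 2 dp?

Amplification A = ΔT/ΔT₀ = 0.738/0.33 = 2.236.
Total gain g = 1 − 1/A = 1 − 1/2.236 = 0.5528.
Known gains sum to 0.19 + 0.051 = 0.241.
g_cld = 0.5528 − 0.241 = 0.31.

0.31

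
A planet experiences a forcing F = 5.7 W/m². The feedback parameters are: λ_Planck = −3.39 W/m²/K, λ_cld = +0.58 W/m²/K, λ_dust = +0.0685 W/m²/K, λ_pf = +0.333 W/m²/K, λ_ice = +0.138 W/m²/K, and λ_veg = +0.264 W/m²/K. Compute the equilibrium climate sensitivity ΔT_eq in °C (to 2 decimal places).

2.84 °C

Net feedback parameter λ = (−3.39) + (+0.58) + (+0.0685) + (+0.333) + (+0.138) + (+0.264) = -2.0065 W/m²/K.
ΔT = −F/λ = −5.7/(-2.0065) = 2.84 °C.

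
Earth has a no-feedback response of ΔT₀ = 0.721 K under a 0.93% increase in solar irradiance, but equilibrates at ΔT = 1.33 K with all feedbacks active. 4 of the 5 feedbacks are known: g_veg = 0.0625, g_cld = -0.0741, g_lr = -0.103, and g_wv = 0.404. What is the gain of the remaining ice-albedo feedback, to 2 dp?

0.17

Amplification A = ΔT/ΔT₀ = 1.33/0.721 = 1.845.
Total gain g = 1 − 1/A = 1 − 1/1.845 = 0.458.
Known gains sum to 0.0625 − 0.0741 − 0.103 + 0.404 = 0.2894.
g_ice = 0.458 − 0.2894 = 0.17.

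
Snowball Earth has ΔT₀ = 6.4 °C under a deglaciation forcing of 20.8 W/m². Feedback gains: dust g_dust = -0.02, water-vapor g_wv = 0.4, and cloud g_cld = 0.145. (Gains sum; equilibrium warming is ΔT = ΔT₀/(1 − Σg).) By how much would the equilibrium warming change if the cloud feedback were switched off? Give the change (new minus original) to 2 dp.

Original: g = 0.525, ΔT = 6.4/(1−0.525) = 13.4737 °C.
Without cloud: g' = 0.38, ΔT' = 6.4/(1−0.38) = 10.3226 °C.
Change = 10.3226 − 13.4737 = -3.15 °C.

-3.15 °C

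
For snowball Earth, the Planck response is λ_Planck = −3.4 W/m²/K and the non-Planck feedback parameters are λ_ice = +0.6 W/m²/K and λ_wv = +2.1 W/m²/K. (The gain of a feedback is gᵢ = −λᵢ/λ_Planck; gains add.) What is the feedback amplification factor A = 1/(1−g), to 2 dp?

Convert to gains: g_ice = 0.6/3.4 = 0.1765; g_wv = 2.1/3.4 = 0.6176.
Total gain g = 0.7941.
A = 1/(1 − 0.7941) = 4.86.

4.86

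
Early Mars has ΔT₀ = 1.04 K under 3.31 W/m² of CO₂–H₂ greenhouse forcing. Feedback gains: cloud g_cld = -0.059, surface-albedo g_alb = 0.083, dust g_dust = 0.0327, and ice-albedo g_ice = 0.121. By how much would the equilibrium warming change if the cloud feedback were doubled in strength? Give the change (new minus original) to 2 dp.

Original: g = 0.1777, ΔT = 1.04/(1−0.1777) = 1.2647 K.
With doubled cloud: g' = 0.1187, ΔT' = 1.04/(1−0.1187) = 1.1801 K.
Change = 1.1801 − 1.2647 = -0.08 K.

-0.08 K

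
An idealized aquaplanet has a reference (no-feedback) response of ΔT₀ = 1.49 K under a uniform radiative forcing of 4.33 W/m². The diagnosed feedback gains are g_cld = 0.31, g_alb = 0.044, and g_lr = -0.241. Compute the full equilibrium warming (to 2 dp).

1.68 K

Total gain g = 0.31 + 0.044 − 0.241 = 0.113.
Amplification A = 1/(1 − 0.113) = 1.127.
ΔT = 1.49 × 1.127 = 1.68 K.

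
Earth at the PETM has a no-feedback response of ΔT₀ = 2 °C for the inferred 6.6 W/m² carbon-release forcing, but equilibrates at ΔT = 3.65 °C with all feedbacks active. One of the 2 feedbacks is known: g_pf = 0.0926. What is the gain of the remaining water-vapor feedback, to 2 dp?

0.36

Amplification A = ΔT/ΔT₀ = 3.65/2 = 1.825.
Total gain g = 1 − 1/A = 1 − 1/1.825 = 0.4521.
The known gain is 0.0926.
g_wv = 0.4521 − 0.0926 = 0.36.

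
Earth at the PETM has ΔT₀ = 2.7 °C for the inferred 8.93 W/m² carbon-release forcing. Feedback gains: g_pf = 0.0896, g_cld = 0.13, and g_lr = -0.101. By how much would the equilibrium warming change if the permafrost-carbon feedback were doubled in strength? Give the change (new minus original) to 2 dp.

Original: g = 0.1186, ΔT = 2.7/(1−0.1186) = 3.0633 °C.
With doubled permafrost-carbon: g' = 0.2082, ΔT' = 2.7/(1−0.2082) = 3.4100 °C.
Change = 3.4100 − 3.0633 = 0.35 °C.

0.35 °C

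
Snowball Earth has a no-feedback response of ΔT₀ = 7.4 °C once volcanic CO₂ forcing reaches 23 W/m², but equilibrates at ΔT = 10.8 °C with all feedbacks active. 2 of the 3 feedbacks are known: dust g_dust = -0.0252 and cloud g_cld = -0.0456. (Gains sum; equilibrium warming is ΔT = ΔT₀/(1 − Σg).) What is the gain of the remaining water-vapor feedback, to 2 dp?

0.39

Amplification A = ΔT/ΔT₀ = 10.8/7.4 = 1.459.
Total gain g = 1 − 1/A = 1 − 1/1.459 = 0.3146.
Known gains sum to -0.0252 − 0.0456 = -0.0708.
g_wv = 0.3146 + 0.0708 = 0.39.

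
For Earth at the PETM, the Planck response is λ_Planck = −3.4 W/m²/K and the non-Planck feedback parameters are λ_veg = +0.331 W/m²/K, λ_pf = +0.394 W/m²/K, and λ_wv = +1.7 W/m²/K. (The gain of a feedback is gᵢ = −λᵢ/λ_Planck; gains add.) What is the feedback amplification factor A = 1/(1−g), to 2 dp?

3.49

Convert to gains: g_veg = 0.331/3.4 = 0.09735; g_pf = 0.394/3.4 = 0.1159; g_wv = 1.7/3.4 = 0.5.
Total gain g = 0.71325.
A = 1/(1 − 0.71325) = 3.49.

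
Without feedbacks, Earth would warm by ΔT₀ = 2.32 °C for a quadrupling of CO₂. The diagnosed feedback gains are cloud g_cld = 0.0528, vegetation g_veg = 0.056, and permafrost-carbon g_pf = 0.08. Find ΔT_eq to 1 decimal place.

Total gain g = 0.0528 + 0.056 + 0.08 = 0.1888.
Amplification A = 1/(1 − 0.1888) = 1.233.
ΔT = 2.32 × 1.233 = 2.9 °C.

2.9 °C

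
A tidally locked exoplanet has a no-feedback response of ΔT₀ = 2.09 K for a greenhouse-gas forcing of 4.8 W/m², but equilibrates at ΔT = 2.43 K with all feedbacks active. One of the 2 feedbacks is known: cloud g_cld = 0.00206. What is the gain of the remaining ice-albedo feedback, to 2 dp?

Amplification A = ΔT/ΔT₀ = 2.43/2.09 = 1.163.
Total gain g = 1 − 1/A = 1 − 1/1.163 = 0.1402.
The known gain is 0.00206.
g_ice = 0.1402 − 0.00206 = 0.14.

0.14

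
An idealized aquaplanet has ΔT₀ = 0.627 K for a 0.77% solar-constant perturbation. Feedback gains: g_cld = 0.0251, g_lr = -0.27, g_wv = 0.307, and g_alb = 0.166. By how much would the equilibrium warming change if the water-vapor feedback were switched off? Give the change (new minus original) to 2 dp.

Original: g = 0.2281, ΔT = 0.627/(1−0.2281) = 0.8123 K.
Without water-vapor: g' = -0.0789, ΔT' = 0.627/(1+0.0789) = 0.5811 K.
Change = 0.5811 − 0.8123 = -0.23 K.

-0.23 K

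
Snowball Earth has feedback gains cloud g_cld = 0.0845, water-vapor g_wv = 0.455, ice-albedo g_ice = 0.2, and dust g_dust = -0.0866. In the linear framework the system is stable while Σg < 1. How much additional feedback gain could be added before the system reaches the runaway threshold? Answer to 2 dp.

Current total gain = 0.0845 + 0.455 + 0.2 − 0.0866 = 0.6529.
Margin to runaway = 1 − 0.6529 = 0.35.

0.35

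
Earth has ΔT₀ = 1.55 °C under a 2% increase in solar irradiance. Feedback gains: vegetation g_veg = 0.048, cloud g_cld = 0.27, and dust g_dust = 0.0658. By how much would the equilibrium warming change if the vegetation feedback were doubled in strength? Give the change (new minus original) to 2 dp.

Original: g = 0.3838, ΔT = 1.55/(1−0.3838) = 2.5154 °C.
With doubled vegetation: g' = 0.4318, ΔT' = 1.55/(1−0.4318) = 2.7279 °C.
Change = 2.7279 − 2.5154 = 0.21 °C.

0.21 °C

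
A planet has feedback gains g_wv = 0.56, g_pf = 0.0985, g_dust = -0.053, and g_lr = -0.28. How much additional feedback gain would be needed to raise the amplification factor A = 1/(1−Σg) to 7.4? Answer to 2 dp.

Current total gain = 0.3255.
Target gain for A = 7.4: g* = 1 − 1/7.4 = 0.8649.
Additional gain needed = 0.8649 − 0.3255 = 0.54.

0.54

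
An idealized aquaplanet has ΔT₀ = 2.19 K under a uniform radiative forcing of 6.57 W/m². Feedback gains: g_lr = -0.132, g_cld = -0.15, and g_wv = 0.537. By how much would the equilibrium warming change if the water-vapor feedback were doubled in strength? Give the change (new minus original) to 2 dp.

Original: g = 0.255, ΔT = 2.19/(1−0.255) = 2.9396 K.
With doubled water-vapor: g' = 0.792, ΔT' = 2.19/(1−0.792) = 10.5288 K.
Change = 10.5288 − 2.9396 = 7.59 K.

7.59 K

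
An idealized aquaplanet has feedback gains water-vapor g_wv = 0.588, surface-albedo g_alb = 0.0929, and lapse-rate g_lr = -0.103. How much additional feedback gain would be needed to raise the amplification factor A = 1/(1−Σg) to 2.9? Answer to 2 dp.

0.08

Current total gain = 0.5779.
Target gain for A = 2.9: g* = 1 − 1/2.9 = 0.6552.
Additional gain needed = 0.6552 − 0.5779 = 0.08.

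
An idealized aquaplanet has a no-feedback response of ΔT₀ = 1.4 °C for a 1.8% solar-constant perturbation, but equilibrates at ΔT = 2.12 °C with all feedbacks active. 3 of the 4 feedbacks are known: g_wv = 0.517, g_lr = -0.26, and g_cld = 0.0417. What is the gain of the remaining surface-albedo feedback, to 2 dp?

0.04

Amplification A = ΔT/ΔT₀ = 2.12/1.4 = 1.514.
Total gain g = 1 − 1/A = 1 − 1/1.514 = 0.3395.
Known gains sum to 0.517 − 0.26 + 0.0417 = 0.2987.
g_alb = 0.3395 − 0.2987 = 0.04.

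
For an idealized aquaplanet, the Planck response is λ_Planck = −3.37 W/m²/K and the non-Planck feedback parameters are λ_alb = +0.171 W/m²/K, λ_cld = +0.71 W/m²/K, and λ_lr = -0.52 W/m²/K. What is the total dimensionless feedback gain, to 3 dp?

0.107

Convert to gains: g_alb = 0.171/3.37 = 0.05074; g_cld = 0.71/3.37 = 0.2107; g_lr = -0.52/3.37 = -0.1543.
Total gain g = 0.10714.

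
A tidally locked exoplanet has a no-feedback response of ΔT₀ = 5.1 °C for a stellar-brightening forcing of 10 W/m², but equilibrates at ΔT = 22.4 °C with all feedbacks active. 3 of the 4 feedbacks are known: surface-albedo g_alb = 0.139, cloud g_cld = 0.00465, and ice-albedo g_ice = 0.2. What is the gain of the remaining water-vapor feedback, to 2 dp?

0.43

Amplification A = ΔT/ΔT₀ = 22.4/5.1 = 4.392.
Total gain g = 1 − 1/A = 1 − 1/4.392 = 0.7723.
Known gains sum to 0.139 + 0.00465 + 0.2 = 0.34365.
g_wv = 0.7723 − 0.34365 = 0.43.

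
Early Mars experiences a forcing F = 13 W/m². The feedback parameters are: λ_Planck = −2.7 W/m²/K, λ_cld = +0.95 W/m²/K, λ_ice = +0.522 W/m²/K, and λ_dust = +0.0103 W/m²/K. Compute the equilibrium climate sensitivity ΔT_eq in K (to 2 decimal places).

Net feedback parameter λ = (−2.7) + (+0.95) + (+0.522) + (+0.0103) = -1.2177 W/m²/K.
ΔT = −F/λ = −13/(-1.2177) = 10.68 K.

10.68 K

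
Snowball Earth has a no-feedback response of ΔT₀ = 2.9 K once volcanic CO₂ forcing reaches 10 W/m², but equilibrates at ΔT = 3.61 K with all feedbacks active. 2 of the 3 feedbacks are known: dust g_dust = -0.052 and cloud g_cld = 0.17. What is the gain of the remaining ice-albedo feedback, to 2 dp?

0.08

Amplification A = ΔT/ΔT₀ = 3.61/2.9 = 1.245.
Total gain g = 1 − 1/A = 1 − 1/1.245 = 0.1968.
Known gains sum to -0.052 + 0.17 = 0.118.
g_ice = 0.1968 − 0.118 = 0.08.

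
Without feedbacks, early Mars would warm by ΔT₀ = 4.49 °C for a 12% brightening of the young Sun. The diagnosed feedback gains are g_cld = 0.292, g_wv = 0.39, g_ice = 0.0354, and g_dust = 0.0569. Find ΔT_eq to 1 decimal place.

19.9 °C

Total gain g = 0.292 + 0.39 + 0.0354 + 0.0569 = 0.7743.
Amplification A = 1/(1 − 0.7743) = 4.431.
ΔT = 4.49 × 4.431 = 19.9 °C.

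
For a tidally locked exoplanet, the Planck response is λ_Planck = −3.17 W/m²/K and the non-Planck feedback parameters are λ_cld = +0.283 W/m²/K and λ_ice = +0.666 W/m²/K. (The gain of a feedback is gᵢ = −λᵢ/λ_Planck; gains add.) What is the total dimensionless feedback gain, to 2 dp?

Convert to gains: g_cld = 0.283/3.17 = 0.08927; g_ice = 0.666/3.17 = 0.2101.
Total gain g = 0.29937.

0.30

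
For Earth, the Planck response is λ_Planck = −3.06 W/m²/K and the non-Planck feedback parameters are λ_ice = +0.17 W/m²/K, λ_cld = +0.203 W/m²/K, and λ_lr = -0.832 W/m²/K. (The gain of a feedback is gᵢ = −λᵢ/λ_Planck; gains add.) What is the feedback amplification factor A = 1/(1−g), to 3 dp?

0.870

Convert to gains: g_ice = 0.17/3.06 = 0.05556; g_cld = 0.203/3.06 = 0.06634; g_lr = -0.832/3.06 = -0.2719.
Total gain g = -0.15.
A = 1/(1 + 0.15) = 0.870.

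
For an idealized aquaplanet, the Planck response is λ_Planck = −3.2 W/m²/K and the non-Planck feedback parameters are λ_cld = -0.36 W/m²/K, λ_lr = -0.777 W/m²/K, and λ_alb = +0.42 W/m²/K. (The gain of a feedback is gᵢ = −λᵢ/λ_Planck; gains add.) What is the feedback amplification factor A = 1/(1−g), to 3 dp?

Convert to gains: g_cld = -0.36/3.2 = -0.1125; g_lr = -0.777/3.2 = -0.2428; g_alb = 0.42/3.2 = 0.1312.
Total gain g = -0.2241.
A = 1/(1 + 0.2241) = 0.817.

0.817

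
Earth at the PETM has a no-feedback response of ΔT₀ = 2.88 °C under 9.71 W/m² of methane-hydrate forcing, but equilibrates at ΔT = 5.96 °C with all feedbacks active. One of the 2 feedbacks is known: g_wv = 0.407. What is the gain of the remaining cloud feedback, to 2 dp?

Amplification A = ΔT/ΔT₀ = 5.96/2.88 = 2.069.
Total gain g = 1 − 1/A = 1 − 1/2.069 = 0.5167.
The known gain is 0.407.
g_cld = 0.5167 − 0.407 = 0.11.

0.11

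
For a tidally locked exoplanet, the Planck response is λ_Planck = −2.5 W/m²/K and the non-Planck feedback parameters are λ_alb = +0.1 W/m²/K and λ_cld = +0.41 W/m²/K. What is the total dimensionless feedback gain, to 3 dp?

0.204

Convert to gains: g_alb = 0.1/2.5 = 0.04; g_cld = 0.41/2.5 = 0.164.
Total gain g = 0.204.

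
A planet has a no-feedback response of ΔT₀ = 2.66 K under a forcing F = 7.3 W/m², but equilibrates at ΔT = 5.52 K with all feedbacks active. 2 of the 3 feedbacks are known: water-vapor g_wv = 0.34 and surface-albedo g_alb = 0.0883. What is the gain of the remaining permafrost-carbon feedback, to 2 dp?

Amplification A = ΔT/ΔT₀ = 5.52/2.66 = 2.075.
Total gain g = 1 − 1/A = 1 − 1/2.075 = 0.5181.
Known gains sum to 0.34 + 0.0883 = 0.4283.
g_pf = 0.5181 − 0.4283 = 0.09.

0.09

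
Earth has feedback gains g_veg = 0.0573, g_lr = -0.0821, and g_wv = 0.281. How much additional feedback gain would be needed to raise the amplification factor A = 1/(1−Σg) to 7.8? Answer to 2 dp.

Current total gain = 0.2562.
Target gain for A = 7.8: g* = 1 − 1/7.8 = 0.8718.
Additional gain needed = 0.8718 − 0.2562 = 0.62.

0.62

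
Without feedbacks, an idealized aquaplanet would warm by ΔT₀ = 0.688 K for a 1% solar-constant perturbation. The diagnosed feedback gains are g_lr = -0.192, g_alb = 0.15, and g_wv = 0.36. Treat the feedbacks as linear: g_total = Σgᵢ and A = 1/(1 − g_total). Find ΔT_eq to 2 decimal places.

1.01 K

Total gain g = -0.192 + 0.15 + 0.36 = 0.318.
Amplification A = 1/(1 − 0.318) = 1.466.
ΔT = 0.688 × 1.466 = 1.01 K.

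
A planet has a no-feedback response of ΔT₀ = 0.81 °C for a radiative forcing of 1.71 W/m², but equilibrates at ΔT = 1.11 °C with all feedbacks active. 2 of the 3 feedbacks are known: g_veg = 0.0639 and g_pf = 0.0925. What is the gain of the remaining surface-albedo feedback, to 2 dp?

0.11

Amplification A = ΔT/ΔT₀ = 1.11/0.81 = 1.37.
Total gain g = 1 − 1/A = 1 − 1/1.37 = 0.2701.
Known gains sum to 0.0639 + 0.0925 = 0.1564.
g_alb = 0.2701 − 0.1564 = 0.11.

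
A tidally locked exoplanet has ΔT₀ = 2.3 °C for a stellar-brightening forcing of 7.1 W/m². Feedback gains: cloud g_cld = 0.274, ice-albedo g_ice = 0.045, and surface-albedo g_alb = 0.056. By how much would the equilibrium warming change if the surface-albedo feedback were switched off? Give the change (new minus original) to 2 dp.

Original: g = 0.375, ΔT = 2.3/(1−0.375) = 3.6800 °C.
Without surface-albedo: g' = 0.319, ΔT' = 2.3/(1−0.319) = 3.3774 °C.
Change = 3.3774 − 3.6800 = -0.30 °C.

-0.30 °C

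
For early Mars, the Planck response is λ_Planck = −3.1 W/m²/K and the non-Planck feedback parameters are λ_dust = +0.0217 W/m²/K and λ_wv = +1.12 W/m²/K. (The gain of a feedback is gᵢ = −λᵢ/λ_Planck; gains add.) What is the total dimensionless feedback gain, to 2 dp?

0.37

Convert to gains: g_dust = 0.0217/3.1 = 0.007; g_wv = 1.12/3.1 = 0.3613.
Total gain g = 0.3683.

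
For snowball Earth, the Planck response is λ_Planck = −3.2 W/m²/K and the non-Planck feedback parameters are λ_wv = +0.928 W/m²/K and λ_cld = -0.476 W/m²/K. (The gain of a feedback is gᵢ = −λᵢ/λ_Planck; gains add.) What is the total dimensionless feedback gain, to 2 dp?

Convert to gains: g_wv = 0.928/3.2 = 0.29; g_cld = -0.476/3.2 = -0.1487.
Total gain g = 0.1413.

0.14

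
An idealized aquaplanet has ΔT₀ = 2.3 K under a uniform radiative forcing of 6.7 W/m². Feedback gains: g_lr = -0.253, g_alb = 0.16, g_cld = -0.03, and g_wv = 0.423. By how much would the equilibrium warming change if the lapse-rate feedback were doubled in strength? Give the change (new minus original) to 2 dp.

-0.87 K

Original: g = 0.3, ΔT = 2.3/(1−0.3) = 3.2857 K.
With doubled lapse-rate: g' = 0.047, ΔT' = 2.3/(1−0.047) = 2.4134 K.
Change = 2.4134 − 3.2857 = -0.87 K.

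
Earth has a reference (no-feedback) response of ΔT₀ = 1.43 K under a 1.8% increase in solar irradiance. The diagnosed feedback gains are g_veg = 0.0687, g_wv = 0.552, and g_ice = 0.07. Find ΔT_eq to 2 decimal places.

Total gain g = 0.0687 + 0.552 + 0.07 = 0.6907.
Amplification A = 1/(1 − 0.6907) = 3.233.
ΔT = 1.43 × 3.233 = 4.62 K.

4.62 K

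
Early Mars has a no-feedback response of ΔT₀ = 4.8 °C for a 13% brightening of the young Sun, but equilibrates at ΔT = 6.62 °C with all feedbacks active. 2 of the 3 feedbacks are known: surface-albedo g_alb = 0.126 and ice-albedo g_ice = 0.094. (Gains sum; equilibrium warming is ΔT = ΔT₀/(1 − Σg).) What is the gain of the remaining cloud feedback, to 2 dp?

0.05

Amplification A = ΔT/ΔT₀ = 6.62/4.8 = 1.379.
Total gain g = 1 − 1/A = 1 − 1/1.379 = 0.2748.
Known gains sum to 0.126 + 0.094 = 0.22.
g_cld = 0.2748 − 0.22 = 0.05.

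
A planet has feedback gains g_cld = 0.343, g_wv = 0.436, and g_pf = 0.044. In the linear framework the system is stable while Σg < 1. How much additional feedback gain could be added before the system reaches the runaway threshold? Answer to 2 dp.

0.18

Current total gain = 0.343 + 0.436 + 0.044 = 0.823.
Margin to runaway = 1 − 0.823 = 0.18.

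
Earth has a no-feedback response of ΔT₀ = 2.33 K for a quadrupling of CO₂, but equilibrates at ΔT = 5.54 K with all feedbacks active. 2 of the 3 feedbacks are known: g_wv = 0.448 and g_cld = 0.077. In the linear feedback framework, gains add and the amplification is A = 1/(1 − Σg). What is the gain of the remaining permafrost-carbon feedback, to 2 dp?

Amplification A = ΔT/ΔT₀ = 5.54/2.33 = 2.378.
Total gain g = 1 − 1/A = 1 − 1/2.378 = 0.5795.
Known gains sum to 0.448 + 0.077 = 0.525.
g_pf = 0.5795 − 0.525 = 0.05.

0.05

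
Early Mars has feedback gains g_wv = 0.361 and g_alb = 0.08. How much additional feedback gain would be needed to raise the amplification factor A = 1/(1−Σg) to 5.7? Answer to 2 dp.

0.38

Current total gain = 0.441.
Target gain for A = 5.7: g* = 1 − 1/5.7 = 0.8246.
Additional gain needed = 0.8246 − 0.441 = 0.38.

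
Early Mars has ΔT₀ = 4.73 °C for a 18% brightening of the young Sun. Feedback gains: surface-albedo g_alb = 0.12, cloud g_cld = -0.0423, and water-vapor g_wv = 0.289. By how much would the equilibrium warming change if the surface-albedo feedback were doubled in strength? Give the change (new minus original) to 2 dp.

Original: g = 0.3667, ΔT = 4.73/(1−0.3667) = 7.4688 °C.
With doubled surface-albedo: g' = 0.4867, ΔT' = 4.73/(1−0.4867) = 9.2149 °C.
Change = 9.2149 − 7.4688 = 1.75 °C.

1.75 °C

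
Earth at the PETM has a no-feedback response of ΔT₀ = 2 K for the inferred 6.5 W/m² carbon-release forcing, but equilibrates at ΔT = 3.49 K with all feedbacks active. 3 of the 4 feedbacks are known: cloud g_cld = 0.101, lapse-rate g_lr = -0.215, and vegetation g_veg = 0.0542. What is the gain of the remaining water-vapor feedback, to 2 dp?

Amplification A = ΔT/ΔT₀ = 3.49/2 = 1.745.
Total gain g = 1 − 1/A = 1 − 1/1.745 = 0.4269.
Known gains sum to 0.101 − 0.215 + 0.0542 = -0.0598.
g_wv = 0.4269 + 0.0598 = 0.49.

0.49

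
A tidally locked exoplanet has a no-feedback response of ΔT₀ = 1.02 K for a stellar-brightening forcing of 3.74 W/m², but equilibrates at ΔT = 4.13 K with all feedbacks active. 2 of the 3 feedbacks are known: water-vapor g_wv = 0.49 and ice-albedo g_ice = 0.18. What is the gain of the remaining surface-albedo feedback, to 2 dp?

0.08

Amplification A = ΔT/ΔT₀ = 4.13/1.02 = 4.049.
Total gain g = 1 − 1/A = 1 − 1/4.049 = 0.753.
Known gains sum to 0.49 + 0.18 = 0.67.
g_alb = 0.753 − 0.67 = 0.08.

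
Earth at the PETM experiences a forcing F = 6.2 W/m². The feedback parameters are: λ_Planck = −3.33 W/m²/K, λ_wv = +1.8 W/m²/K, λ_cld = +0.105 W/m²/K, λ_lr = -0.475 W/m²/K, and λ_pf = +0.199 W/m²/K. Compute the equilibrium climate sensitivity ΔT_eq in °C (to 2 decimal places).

3.64 °C

Net feedback parameter λ = (−3.33) + (+1.8) + (+0.105) + (-0.475) + (+0.199) = -1.701 W/m²/K.
ΔT = −F/λ = −6.2/(-1.701) = 3.64 °C.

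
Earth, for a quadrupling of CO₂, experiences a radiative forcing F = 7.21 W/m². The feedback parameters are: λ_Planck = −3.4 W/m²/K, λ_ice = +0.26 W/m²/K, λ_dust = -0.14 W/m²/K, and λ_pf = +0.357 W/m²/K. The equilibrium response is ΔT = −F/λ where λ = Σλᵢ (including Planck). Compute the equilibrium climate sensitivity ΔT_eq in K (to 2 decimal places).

Net feedback parameter λ = (−3.4) + (+0.26) + (-0.14) + (+0.357) = -2.923 W/m²/K.
ΔT = −F/λ = −7.21/(-2.923) = 2.47 K.

2.47 K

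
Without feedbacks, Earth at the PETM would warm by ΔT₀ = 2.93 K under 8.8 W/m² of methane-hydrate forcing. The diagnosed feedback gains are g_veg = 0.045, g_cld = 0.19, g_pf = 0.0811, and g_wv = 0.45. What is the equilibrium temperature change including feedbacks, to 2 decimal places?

Total gain g = 0.045 + 0.19 + 0.0811 + 0.45 = 0.7661.
Amplification A = 1/(1 − 0.7661) = 4.275.
ΔT = 2.93 × 4.275 = 12.53 K.

12.53 K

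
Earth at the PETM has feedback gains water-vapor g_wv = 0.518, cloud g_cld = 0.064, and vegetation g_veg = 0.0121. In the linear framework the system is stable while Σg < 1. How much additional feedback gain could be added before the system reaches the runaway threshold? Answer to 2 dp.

Current total gain = 0.518 + 0.064 + 0.0121 = 0.5941.
Margin to runaway = 1 − 0.5941 = 0.41.

0.41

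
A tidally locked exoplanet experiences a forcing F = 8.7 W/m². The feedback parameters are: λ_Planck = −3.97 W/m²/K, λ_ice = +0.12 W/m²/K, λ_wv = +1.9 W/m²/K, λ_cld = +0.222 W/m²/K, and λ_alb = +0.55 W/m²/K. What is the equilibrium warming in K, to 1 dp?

7.4 K

Net feedback parameter λ = (−3.97) + (+0.12) + (+1.9) + (+0.222) + (+0.55) = -1.178 W/m²/K.
ΔT = −F/λ = −8.7/(-1.178) = 7.4 K.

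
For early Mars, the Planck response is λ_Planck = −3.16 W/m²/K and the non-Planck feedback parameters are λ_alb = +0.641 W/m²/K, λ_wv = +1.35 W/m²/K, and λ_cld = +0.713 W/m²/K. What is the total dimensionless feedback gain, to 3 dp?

Convert to gains: g_alb = 0.641/3.16 = 0.2028; g_wv = 1.35/3.16 = 0.4272; g_cld = 0.713/3.16 = 0.2256.
Total gain g = 0.8556.

0.856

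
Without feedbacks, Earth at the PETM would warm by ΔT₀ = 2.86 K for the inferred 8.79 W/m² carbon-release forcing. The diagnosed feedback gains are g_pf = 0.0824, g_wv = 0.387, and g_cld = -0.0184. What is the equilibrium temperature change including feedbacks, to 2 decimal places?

Total gain g = 0.0824 + 0.387 − 0.0184 = 0.451.
Amplification A = 1/(1 − 0.451) = 1.821.
ΔT = 2.86 × 1.821 = 5.21 K.

5.21 K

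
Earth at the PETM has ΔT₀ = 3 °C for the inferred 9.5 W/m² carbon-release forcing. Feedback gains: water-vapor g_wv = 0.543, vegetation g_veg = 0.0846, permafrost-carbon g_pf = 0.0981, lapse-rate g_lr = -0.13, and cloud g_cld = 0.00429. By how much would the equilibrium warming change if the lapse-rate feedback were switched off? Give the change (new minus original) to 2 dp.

3.61 °C

Original: g = 0.59999, ΔT = 3/(1−0.59999) = 7.4998 °C.
Without lapse-rate: g' = 0.72999, ΔT' = 3/(1−0.72999) = 11.1107 °C.
Change = 11.1107 − 7.4998 = 3.61 °C.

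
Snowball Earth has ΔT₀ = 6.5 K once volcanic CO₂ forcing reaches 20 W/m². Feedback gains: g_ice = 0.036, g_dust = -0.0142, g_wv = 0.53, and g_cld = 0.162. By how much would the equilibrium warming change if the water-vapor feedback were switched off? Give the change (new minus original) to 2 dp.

Original: g = 0.7138, ΔT = 6.5/(1−0.7138) = 22.7114 K.
Without water-vapor: g' = 0.1838, ΔT' = 6.5/(1−0.1838) = 7.9637 K.
Change = 7.9637 − 22.7114 = -14.75 K.

-14.75 K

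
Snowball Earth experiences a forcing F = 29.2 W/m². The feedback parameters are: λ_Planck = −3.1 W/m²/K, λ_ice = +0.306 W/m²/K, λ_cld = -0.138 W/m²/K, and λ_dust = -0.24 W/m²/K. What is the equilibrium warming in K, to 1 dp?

9.2 K

Net feedback parameter λ = (−3.1) + (+0.306) + (-0.138) + (-0.24) = -3.172 W/m²/K.
ΔT = −F/λ = −29.2/(-3.172) = 9.2 K.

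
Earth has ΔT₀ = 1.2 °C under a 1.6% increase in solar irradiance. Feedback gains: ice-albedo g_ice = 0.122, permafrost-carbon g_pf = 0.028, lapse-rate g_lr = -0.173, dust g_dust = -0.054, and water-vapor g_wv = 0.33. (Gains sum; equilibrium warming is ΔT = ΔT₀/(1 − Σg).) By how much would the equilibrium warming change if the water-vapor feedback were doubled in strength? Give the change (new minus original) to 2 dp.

Original: g = 0.253, ΔT = 1.2/(1−0.253) = 1.6064 °C.
With doubled water-vapor: g' = 0.583, ΔT' = 1.2/(1−0.583) = 2.8777 °C.
Change = 2.8777 − 1.6064 = 1.27 °C.

1.27 °C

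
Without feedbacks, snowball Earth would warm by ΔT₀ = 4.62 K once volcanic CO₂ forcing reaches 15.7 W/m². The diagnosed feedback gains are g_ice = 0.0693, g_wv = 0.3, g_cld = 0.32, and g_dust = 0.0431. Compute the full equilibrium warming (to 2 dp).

Total gain g = 0.0693 + 0.3 + 0.32 + 0.0431 = 0.7324.
Amplification A = 1/(1 − 0.7324) = 3.737.
ΔT = 4.62 × 3.737 = 17.26 K.

17.26 K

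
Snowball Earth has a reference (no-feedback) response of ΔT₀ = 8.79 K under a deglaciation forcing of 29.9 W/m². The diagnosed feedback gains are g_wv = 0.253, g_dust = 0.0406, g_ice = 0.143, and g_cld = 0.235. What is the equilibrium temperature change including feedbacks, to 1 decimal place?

26.8 K

Total gain g = 0.253 + 0.0406 + 0.143 + 0.235 = 0.6716.
Amplification A = 1/(1 − 0.6716) = 3.045.
ΔT = 8.79 × 3.045 = 26.8 K.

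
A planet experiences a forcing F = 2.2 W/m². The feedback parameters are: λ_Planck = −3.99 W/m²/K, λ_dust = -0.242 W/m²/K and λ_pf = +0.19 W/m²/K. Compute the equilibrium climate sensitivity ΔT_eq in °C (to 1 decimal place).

Net feedback parameter λ = (−3.99) + (-0.242) + (+0.19) = -4.042 W/m²/K.
ΔT = −F/λ = −2.2/(-4.042) = 0.5 °C.

0.5 °C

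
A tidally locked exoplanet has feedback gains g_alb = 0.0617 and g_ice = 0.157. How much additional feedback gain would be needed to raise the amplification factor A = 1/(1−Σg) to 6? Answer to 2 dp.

Current total gain = 0.2187.
Target gain for A = 6: g* = 1 − 1/6 = 0.8333.
Additional gain needed = 0.8333 − 0.2187 = 0.61.

0.61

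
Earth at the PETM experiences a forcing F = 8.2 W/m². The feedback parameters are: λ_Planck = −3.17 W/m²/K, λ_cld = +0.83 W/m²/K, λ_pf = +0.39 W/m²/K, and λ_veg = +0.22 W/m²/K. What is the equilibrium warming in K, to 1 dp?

4.7 K

Net feedback parameter λ = (−3.17) + (+0.83) + (+0.39) + (+0.22) = -1.73 W/m²/K.
ΔT = −F/λ = −8.2/(-1.73) = 4.7 K.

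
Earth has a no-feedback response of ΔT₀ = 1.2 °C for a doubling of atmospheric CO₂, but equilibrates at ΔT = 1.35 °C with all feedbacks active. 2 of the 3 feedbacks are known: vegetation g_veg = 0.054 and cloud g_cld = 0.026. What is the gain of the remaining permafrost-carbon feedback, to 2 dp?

Amplification A = ΔT/ΔT₀ = 1.35/1.2 = 1.125.
Total gain g = 1 − 1/A = 1 − 1/1.125 = 0.1111.
Known gains sum to 0.054 + 0.026 = 0.08.
g_pf = 0.1111 − 0.08 = 0.03.

0.03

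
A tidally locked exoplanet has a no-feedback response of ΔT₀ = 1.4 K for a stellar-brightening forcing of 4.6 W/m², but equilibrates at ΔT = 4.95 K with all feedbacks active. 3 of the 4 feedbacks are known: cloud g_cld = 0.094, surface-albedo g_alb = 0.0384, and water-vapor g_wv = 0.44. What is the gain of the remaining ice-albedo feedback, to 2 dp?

0.14

Amplification A = ΔT/ΔT₀ = 4.95/1.4 = 3.536.
Total gain g = 1 − 1/A = 1 − 1/3.536 = 0.7172.
Known gains sum to 0.094 + 0.0384 + 0.44 = 0.5724.
g_ice = 0.7172 − 0.5724 = 0.14.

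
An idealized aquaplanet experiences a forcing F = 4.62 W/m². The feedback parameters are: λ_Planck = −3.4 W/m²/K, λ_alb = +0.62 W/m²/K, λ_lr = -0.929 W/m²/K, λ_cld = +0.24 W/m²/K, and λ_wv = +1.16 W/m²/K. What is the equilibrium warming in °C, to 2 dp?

Net feedback parameter λ = (−3.4) + (+0.62) + (-0.929) + (+0.24) + (+1.16) = -2.309 W/m²/K.
ΔT = −F/λ = −4.62/(-2.309) = 2.00 °C.

2.00 °C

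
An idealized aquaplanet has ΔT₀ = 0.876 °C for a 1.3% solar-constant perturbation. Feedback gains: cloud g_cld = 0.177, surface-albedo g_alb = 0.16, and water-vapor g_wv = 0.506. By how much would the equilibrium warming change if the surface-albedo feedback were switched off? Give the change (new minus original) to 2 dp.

Original: g = 0.843, ΔT = 0.876/(1−0.843) = 5.5796 °C.
Without surface-albedo: g' = 0.683, ΔT' = 0.876/(1−0.683) = 2.7634 °C.
Change = 2.7634 − 5.5796 = -2.82 °C.

-2.82 °C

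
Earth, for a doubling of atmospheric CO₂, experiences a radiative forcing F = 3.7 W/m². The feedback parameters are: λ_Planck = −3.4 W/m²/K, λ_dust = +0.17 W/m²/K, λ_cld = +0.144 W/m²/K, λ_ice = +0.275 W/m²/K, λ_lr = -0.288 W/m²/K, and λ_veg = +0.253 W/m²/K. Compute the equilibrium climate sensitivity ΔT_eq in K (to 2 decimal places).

Net feedback parameter λ = (−3.4) + (+0.17) + (+0.144) + (+0.275) + (-0.288) + (+0.253) = -2.846 W/m²/K.
ΔT = −F/λ = −3.7/(-2.846) = 1.30 K.

1.30 K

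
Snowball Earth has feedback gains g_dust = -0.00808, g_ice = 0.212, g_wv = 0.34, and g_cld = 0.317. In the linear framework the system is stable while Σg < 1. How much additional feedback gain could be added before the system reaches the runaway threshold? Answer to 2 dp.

0.14

Current total gain = -0.00808 + 0.212 + 0.34 + 0.317 = 0.86092.
Margin to runaway = 1 − 0.86092 = 0.14.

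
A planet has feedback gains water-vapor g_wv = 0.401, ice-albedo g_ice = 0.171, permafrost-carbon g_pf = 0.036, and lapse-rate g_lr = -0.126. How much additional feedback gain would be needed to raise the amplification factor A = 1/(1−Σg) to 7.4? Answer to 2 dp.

Current total gain = 0.482.
Target gain for A = 7.4: g* = 1 − 1/7.4 = 0.8649.
Additional gain needed = 0.8649 − 0.482 = 0.38.

0.38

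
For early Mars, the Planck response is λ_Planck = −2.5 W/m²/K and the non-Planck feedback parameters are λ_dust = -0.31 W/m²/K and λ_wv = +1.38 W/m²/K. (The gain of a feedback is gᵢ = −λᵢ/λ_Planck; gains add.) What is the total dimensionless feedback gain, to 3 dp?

Convert to gains: g_dust = -0.31/2.5 = -0.124; g_wv = 1.38/2.5 = 0.552.
Total gain g = 0.428.

0.428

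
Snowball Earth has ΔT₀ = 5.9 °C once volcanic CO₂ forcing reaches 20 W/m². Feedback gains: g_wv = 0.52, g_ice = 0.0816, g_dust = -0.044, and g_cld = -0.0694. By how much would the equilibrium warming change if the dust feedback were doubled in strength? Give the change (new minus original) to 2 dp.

-0.91 °C

Original: g = 0.4882, ΔT = 5.9/(1−0.4882) = 11.5279 °C.
With doubled dust: g' = 0.4442, ΔT' = 5.9/(1−0.4442) = 10.6153 °C.
Change = 10.6153 − 11.5279 = -0.91 °C.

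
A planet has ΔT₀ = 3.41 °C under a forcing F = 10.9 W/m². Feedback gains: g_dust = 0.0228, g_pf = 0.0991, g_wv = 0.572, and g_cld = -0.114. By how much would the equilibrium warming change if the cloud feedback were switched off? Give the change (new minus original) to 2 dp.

3.02 °C

Original: g = 0.5799, ΔT = 3.41/(1−0.5799) = 8.1171 °C.
Without cloud: g' = 0.6939, ΔT' = 3.41/(1−0.6939) = 11.1402 °C.
Change = 11.1402 − 8.1171 = 3.02 °C.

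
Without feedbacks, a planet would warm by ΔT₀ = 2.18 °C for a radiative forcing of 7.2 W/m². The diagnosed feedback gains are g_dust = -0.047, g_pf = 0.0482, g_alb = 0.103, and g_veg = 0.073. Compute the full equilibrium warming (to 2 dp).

2.65 °C

Total gain g = -0.047 + 0.0482 + 0.103 + 0.073 = 0.1772.
Amplification A = 1/(1 − 0.1772) = 1.215.
ΔT = 2.18 × 1.215 = 2.65 °C.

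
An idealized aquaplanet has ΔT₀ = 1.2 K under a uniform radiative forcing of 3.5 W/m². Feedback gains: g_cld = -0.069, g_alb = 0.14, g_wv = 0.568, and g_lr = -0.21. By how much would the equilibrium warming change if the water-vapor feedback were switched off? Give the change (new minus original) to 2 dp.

-1.05 K

Original: g = 0.429, ΔT = 1.2/(1−0.429) = 2.1016 K.
Without water-vapor: g' = -0.139, ΔT' = 1.2/(1+0.139) = 1.0536 K.
Change = 1.0536 − 2.1016 = -1.05 K.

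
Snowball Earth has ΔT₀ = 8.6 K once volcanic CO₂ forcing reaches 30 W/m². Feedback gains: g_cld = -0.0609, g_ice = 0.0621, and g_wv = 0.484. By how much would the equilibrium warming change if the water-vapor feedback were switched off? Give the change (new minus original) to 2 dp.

Original: g = 0.4852, ΔT = 8.6/(1−0.4852) = 16.7055 K.
Without water-vapor: g' = 0.0012, ΔT' = 8.6/(1−0.0012) = 8.6103 K.
Change = 8.6103 − 16.7055 = -8.10 K.

-8.10 K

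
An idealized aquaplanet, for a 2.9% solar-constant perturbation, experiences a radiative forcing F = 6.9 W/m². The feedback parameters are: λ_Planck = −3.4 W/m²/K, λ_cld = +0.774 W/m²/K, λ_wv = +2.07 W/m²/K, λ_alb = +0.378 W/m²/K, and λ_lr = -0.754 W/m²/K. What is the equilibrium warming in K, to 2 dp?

Net feedback parameter λ = (−3.4) + (+0.774) + (+2.07) + (+0.378) + (-0.754) = -0.932 W/m²/K.
ΔT = −F/λ = −6.9/(-0.932) = 7.40 K.

7.40 K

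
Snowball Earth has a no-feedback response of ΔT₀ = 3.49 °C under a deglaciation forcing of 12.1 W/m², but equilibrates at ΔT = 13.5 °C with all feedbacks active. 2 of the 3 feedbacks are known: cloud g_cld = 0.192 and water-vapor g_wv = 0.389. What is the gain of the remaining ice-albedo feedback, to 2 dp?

Amplification A = ΔT/ΔT₀ = 13.5/3.49 = 3.868.
Total gain g = 1 − 1/A = 1 − 1/3.868 = 0.7415.
Known gains sum to 0.192 + 0.389 = 0.581.
g_ice = 0.7415 − 0.581 = 0.16.

0.16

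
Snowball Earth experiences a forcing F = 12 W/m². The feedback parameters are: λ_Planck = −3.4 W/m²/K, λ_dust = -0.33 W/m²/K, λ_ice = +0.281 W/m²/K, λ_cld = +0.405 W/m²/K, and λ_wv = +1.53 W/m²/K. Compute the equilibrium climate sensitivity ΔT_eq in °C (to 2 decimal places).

Net feedback parameter λ = (−3.4) + (-0.33) + (+0.281) + (+0.405) + (+1.53) = -1.514 W/m²/K.
ΔT = −F/λ = −12/(-1.514) = 7.93 °C.

7.93 °C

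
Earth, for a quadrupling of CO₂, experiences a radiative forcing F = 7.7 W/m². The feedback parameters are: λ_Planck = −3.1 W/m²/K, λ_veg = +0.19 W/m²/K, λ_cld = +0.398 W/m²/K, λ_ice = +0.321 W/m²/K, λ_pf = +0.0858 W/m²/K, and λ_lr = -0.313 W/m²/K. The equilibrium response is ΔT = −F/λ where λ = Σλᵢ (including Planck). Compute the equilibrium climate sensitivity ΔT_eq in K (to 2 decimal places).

Net feedback parameter λ = (−3.1) + (+0.19) + (+0.398) + (+0.321) + (+0.0858) + (-0.313) = -2.4182 W/m²/K.
ΔT = −F/λ = −7.7/(-2.4182) = 3.18 K.

3.18 K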